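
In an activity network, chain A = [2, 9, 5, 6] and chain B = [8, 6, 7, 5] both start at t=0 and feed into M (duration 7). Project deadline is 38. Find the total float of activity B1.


Forward pass: ES(B1) = sum of predecessors on chain B = 0
EF = ES + duration = 0 + 8 = 8
Backward pass: LF(M) = deadline = 38; LS(M) = 38 - 7 = 31
LF(B1) = LS(M) - sum(successors on chain B) = 31 - 18 = 13
LS = LF - duration = 13 - 8 = 5
Total float = LS - ES = 5 - 0 = 5

5


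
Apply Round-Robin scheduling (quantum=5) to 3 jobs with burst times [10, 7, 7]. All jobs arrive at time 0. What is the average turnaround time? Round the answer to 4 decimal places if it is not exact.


Time quantum = 5
Execution trace:
  J1 runs 5 units, time = 5
  J2 runs 5 units, time = 10
  J3 runs 5 units, time = 15
  J1 runs 5 units, time = 20
  J2 runs 2 units, time = 22
  J3 runs 2 units, time = 24
Finish times: [20, 22, 24]
Average turnaround = 66/3 = 22.0

22.0


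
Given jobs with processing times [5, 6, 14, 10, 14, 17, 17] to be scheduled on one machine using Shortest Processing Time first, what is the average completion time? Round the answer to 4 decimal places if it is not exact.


Sort jobs by processing time (SPT order): [5, 6, 10, 14, 14, 17, 17]
Compute completion times sequentially:
  Job 1: processing = 5, completes at 5
  Job 2: processing = 6, completes at 11
  Job 3: processing = 10, completes at 21
  Job 4: processing = 14, completes at 35
  Job 5: processing = 14, completes at 49
  Job 6: processing = 17, completes at 66
  Job 7: processing = 17, completes at 83
Sum of completion times = 270
Average completion time = 270/7 = 38.5714

38.5714


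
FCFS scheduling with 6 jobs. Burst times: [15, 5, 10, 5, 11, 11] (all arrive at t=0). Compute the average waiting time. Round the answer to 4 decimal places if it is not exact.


FCFS order (as given): [15, 5, 10, 5, 11, 11]
Waiting times:
  Job 1: wait = 0
  Job 2: wait = 15
  Job 3: wait = 20
  Job 4: wait = 30
  Job 5: wait = 35
  Job 6: wait = 46
Sum of waiting times = 146
Average waiting time = 146/6 = 24.3333

24.3333


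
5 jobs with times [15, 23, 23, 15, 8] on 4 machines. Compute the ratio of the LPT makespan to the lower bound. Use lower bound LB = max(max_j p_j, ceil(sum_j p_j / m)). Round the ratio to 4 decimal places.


LPT order: [23, 23, 15, 15, 8]
Machine loads after assignment: [23, 23, 23, 15]
LPT makespan = 23
Lower bound = max(max_job, ceil(total/4)) = max(23, 21) = 23
Ratio = 23 / 23 = 1.0

1.0


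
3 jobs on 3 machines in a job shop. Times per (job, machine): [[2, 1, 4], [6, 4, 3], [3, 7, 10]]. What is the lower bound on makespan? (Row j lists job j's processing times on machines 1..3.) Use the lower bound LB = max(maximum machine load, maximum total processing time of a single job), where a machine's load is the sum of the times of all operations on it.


Machine loads:
  Machine 1: 2 + 6 + 3 = 11
  Machine 2: 1 + 4 + 7 = 12
  Machine 3: 4 + 3 + 10 = 17
Max machine load = 17
Job totals:
  Job 1: 7
  Job 2: 13
  Job 3: 20
Max job total = 20
Lower bound = max(17, 20) = 20

20


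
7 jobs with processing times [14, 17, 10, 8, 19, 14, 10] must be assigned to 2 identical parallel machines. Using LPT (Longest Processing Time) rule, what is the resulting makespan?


Sort jobs in decreasing order (LPT): [19, 17, 14, 14, 10, 10, 8]
Assign each job to the least loaded machine:
  Machine 1: jobs [19, 14, 10], load = 43
  Machine 2: jobs [17, 14, 10, 8], load = 49
Makespan = max load = 49

49


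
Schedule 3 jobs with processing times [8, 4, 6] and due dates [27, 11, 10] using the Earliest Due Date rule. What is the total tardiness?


Sort by due date (EDD order): [(6, 10), (4, 11), (8, 27)]
Compute completion times and tardiness:
  Job 1: p=6, d=10, C=6, tardiness=max(0,6-10)=0
  Job 2: p=4, d=11, C=10, tardiness=max(0,10-11)=0
  Job 3: p=8, d=27, C=18, tardiness=max(0,18-27)=0
Total tardiness = 0

0


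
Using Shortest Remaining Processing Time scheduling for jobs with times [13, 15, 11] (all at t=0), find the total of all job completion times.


Since all jobs arrive at t=0, SRPT equals SPT ordering.
SPT order: [11, 13, 15]
Completion times:
  Job 1: p=11, C=11
  Job 2: p=13, C=24
  Job 3: p=15, C=39
Total completion time = 11 + 24 + 39 = 74

74


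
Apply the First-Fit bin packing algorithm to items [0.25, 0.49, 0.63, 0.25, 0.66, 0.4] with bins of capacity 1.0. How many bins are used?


Place items sequentially using First-Fit:
  Item 0.25 -> new Bin 1
  Item 0.49 -> Bin 1 (now 0.74)
  Item 0.63 -> new Bin 2
  Item 0.25 -> Bin 1 (now 0.99)
  Item 0.66 -> new Bin 3
  Item 0.4 -> new Bin 4
Total bins used = 4

4


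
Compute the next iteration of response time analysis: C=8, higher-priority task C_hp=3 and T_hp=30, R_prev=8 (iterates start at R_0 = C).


R_next = C + ceil(R_prev / T_hp) * C_hp
ceil(8 / 30) = ceil(0.2667) = 1
Interference = 1 * 3 = 3
R_next = 8 + 3 = 11

11


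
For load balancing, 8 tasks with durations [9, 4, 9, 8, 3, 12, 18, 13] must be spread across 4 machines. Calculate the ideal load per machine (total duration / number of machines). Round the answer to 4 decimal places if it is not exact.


Total processing time = 9 + 4 + 9 + 8 + 3 + 12 + 18 + 13 = 76
Number of machines = 4
Ideal balanced load = 76 / 4 = 19.0

19.0


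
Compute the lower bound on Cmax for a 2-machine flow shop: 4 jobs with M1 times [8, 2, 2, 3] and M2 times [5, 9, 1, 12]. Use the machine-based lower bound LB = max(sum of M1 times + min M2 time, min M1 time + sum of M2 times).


LB1 = sum(M1 times) + min(M2 times) = 15 + 1 = 16
LB2 = min(M1 times) + sum(M2 times) = 2 + 27 = 29
Lower bound = max(LB1, LB2) = max(16, 29) = 29

29


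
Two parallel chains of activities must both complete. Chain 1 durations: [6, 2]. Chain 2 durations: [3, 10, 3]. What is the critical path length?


Path A total = 6 + 2 = 8
Path B total = 3 + 10 + 3 = 16
Critical path = longest path = max(8, 16) = 16

16


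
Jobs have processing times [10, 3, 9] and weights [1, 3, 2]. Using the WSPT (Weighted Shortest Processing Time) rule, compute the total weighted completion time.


Compute p/w ratios and sort ascending (WSPT): [(3, 3), (9, 2), (10, 1)]
Compute weighted completion times:
  Job (p=3,w=3): C=3, w*C=3*3=9
  Job (p=9,w=2): C=12, w*C=2*12=24
  Job (p=10,w=1): C=22, w*C=1*22=22
Total weighted completion time = 55

55


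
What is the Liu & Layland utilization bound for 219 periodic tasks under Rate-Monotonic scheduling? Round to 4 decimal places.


Compute 2^(1/219) = 1.0031700697
Subtract 1: 1.0031700697 - 1 = 0.0031700697
Multiply by n: 219 * 0.0031700697 = 0.6942452643
Round to 4 dp: 0.6942

0.6942


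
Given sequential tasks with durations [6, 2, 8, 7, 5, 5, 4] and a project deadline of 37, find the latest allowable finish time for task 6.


LF(activity 6) = deadline - sum of successor durations
Successors: activities 7 through 7 with durations [4]
Sum of successor durations = 4
LF = 37 - 4 = 33

33


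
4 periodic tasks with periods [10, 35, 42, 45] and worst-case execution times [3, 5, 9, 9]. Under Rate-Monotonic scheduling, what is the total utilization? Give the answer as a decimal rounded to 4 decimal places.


Compute individual utilizations (exact fractions):
  Task 1: C/T = 3/10 (approx. 0.3)
  Task 2: C/T = 5/35 = 1/7 (approx. 0.1429)
  Task 3: C/T = 9/42 = 3/14 (approx. 0.2143)
  Task 4: C/T = 9/45 = 1/5 (approx. 0.2)
Total utilization U = 3/10 + 1/7 + 3/14 + 1/5 = 6/7
Rounded to 4 decimal places: U = 0.8571
RM (Liu & Layland) bound for 4 tasks = 0.756828; compare with U = 6/7 (approx. 0.857143)
bound < U <= 1, so the RM sufficient condition is not met (inconclusive; an exact test such as response-time analysis is needed).

0.8571


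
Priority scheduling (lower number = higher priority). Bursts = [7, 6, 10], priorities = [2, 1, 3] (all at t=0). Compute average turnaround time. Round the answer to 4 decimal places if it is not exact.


Sort by priority (ascending = highest first):
Order: [(1, 6), (2, 7), (3, 10)]
Completion times:
  Priority 1, burst=6, C=6
  Priority 2, burst=7, C=13
  Priority 3, burst=10, C=23
Average turnaround = 42/3 = 14.0

14.0


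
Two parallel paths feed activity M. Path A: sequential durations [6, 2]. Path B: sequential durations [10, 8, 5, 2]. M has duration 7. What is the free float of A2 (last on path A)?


ES(A2) = sum of predecessors on chain A = 6
EF(A2) = ES + duration = 6 + 2 = 8
Successor of A2 is M. ES(M) = max(sum(A), sum(B)) = max(8, 25) = 25
Free float = ES(successor) - EF(current) = 25 - 8 = 17

17


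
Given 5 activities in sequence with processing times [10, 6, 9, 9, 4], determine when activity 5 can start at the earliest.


Activity 5 starts after activities 1 through 4 complete.
Predecessor durations: [10, 6, 9, 9]
ES = 10 + 6 + 9 + 9 = 34

34


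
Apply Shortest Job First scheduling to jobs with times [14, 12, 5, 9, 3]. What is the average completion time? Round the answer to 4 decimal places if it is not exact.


SJF order (ascending): [3, 5, 9, 12, 14]
Completion times:
  Job 1: burst=3, C=3
  Job 2: burst=5, C=8
  Job 3: burst=9, C=17
  Job 4: burst=12, C=29
  Job 5: burst=14, C=43
Average completion = 100/5 = 20.0

20.0


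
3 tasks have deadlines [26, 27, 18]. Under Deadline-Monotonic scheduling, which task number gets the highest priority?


Sort tasks by relative deadline (ascending):
  Task 3: deadline = 18
  Task 1: deadline = 26
  Task 2: deadline = 27
Priority order (highest first): [3, 1, 2]
Highest priority task = 3

3


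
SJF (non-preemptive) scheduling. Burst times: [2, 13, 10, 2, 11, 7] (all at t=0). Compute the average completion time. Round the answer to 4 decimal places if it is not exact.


SJF order (ascending): [2, 2, 7, 10, 11, 13]
Completion times:
  Job 1: burst=2, C=2
  Job 2: burst=2, C=4
  Job 3: burst=7, C=11
  Job 4: burst=10, C=21
  Job 5: burst=11, C=32
  Job 6: burst=13, C=45
Average completion = 115/6 = 19.1667

19.1667


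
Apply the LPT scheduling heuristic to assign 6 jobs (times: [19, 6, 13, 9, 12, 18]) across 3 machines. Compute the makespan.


Sort jobs in decreasing order (LPT): [19, 18, 13, 12, 9, 6]
Assign each job to the least loaded machine:
  Machine 1: jobs [19, 6], load = 25
  Machine 2: jobs [18, 9], load = 27
  Machine 3: jobs [13, 12], load = 25
Makespan = max load = 27

27


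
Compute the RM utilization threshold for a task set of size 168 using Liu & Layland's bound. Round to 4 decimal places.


Compute 2^(1/168) = 1.0041343992
Subtract 1: 1.0041343992 - 1 = 0.0041343992
Multiply by n: 168 * 0.0041343992 = 0.6945790656
Round to 4 dp: 0.6946

0.6946


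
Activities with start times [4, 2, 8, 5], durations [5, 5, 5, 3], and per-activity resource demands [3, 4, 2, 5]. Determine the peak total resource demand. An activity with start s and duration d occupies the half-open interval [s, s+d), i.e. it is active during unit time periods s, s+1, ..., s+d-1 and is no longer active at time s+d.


Each activity i is active on [start_i, start_i + duration_i).
Compute total resource usage per time slot:
  t=0: active resources = [], total = 0
  t=1: active resources = [], total = 0
  t=2: active resources = [4], total = 4
  t=3: active resources = [4], total = 4
  t=4: active resources = [3, 4], total = 7
  t=5: active resources = [3, 4, 5], total = 12
  t=6: active resources = [3, 4, 5], total = 12
  t=7: active resources = [3, 5], total = 8
  t=8: active resources = [3, 2], total = 5
  t=9: active resources = [2], total = 2
  t=10: active resources = [2], total = 2
  t=11: active resources = [2], total = 2
  t=12: active resources = [2], total = 2
Peak resource demand = 12

12


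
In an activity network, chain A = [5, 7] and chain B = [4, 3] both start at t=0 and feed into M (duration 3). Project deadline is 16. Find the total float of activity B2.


Forward pass: ES(B2) = sum of predecessors on chain B = 4
EF = ES + duration = 4 + 3 = 7
Backward pass: LF(M) = deadline = 16; LS(M) = 16 - 3 = 13
LF(B2) = LS(M) - sum(successors on chain B) = 13 - 0 = 13
LS = LF - duration = 13 - 3 = 10
Total float = LS - ES = 10 - 4 = 6

6


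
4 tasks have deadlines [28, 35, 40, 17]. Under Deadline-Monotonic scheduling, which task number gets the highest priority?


Sort tasks by relative deadline (ascending):
  Task 4: deadline = 17
  Task 1: deadline = 28
  Task 2: deadline = 35
  Task 3: deadline = 40
Priority order (highest first): [4, 1, 2, 3]
Highest priority task = 4

4


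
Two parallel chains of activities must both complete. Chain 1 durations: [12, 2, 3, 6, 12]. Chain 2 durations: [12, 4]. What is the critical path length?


Path A total = 12 + 2 + 3 + 6 + 12 = 35
Path B total = 12 + 4 = 16
Critical path = longest path = max(35, 16) = 35

35


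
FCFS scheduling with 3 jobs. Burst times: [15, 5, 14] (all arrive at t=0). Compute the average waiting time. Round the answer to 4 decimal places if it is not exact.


FCFS order (as given): [15, 5, 14]
Waiting times:
  Job 1: wait = 0
  Job 2: wait = 15
  Job 3: wait = 20
Sum of waiting times = 35
Average waiting time = 35/3 = 11.6667

11.6667


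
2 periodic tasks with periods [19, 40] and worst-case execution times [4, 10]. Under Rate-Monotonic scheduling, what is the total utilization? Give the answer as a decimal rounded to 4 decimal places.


Compute individual utilizations (exact fractions):
  Task 1: C/T = 4/19 (approx. 0.2105)
  Task 2: C/T = 10/40 = 1/4 (approx. 0.25)
Total utilization U = 4/19 + 1/4 = 35/76
Rounded to 4 decimal places: U = 0.4605
RM (Liu & Layland) bound for 2 tasks = 0.828427; compare with U = 35/76 (approx. 0.460526)
U <= bound, so schedulable by RM sufficient condition.

0.4605


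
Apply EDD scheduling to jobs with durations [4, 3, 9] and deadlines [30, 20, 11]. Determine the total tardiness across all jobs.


Sort by due date (EDD order): [(9, 11), (3, 20), (4, 30)]
Compute completion times and tardiness:
  Job 1: p=9, d=11, C=9, tardiness=max(0,9-11)=0
  Job 2: p=3, d=20, C=12, tardiness=max(0,12-20)=0
  Job 3: p=4, d=30, C=16, tardiness=max(0,16-30)=0
Total tardiness = 0

0


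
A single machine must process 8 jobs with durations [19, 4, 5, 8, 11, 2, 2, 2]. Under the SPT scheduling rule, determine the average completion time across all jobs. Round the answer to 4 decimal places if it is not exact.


Sort jobs by processing time (SPT order): [2, 2, 2, 4, 5, 8, 11, 19]
Compute completion times sequentially:
  Job 1: processing = 2, completes at 2
  Job 2: processing = 2, completes at 4
  Job 3: processing = 2, completes at 6
  Job 4: processing = 4, completes at 10
  Job 5: processing = 5, completes at 15
  Job 6: processing = 8, completes at 23
  Job 7: processing = 11, completes at 34
  Job 8: processing = 19, completes at 53
Sum of completion times = 147
Average completion time = 147/8 = 18.375

18.375


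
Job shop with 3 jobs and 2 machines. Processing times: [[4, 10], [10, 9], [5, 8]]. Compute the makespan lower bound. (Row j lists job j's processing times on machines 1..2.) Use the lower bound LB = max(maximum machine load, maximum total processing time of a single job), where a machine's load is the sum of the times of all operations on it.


Machine loads:
  Machine 1: 4 + 10 + 5 = 19
  Machine 2: 10 + 9 + 8 = 27
Max machine load = 27
Job totals:
  Job 1: 14
  Job 2: 19
  Job 3: 13
Max job total = 19
Lower bound = max(27, 19) = 27

27


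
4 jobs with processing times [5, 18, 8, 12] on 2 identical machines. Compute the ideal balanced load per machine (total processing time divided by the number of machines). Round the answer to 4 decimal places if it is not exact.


Total processing time = 5 + 18 + 8 + 12 = 43
Number of machines = 2
Ideal balanced load = 43 / 2 = 21.5

21.5


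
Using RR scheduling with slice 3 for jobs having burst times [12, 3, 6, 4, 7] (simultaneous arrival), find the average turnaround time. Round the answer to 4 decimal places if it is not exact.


Time quantum = 3
Execution trace:
  J1 runs 3 units, time = 3
  J2 runs 3 units, time = 6
  J3 runs 3 units, time = 9
  J4 runs 3 units, time = 12
  J5 runs 3 units, time = 15
  J1 runs 3 units, time = 18
  J3 runs 3 units, time = 21
  J4 runs 1 units, time = 22
  J5 runs 3 units, time = 25
  J1 runs 3 units, time = 28
  J5 runs 1 units, time = 29
  J1 runs 3 units, time = 32
Finish times: [32, 6, 21, 22, 29]
Average turnaround = 110/5 = 22.0

22.0


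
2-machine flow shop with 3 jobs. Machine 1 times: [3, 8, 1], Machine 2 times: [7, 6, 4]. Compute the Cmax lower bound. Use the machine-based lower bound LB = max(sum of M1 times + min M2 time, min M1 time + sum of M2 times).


LB1 = sum(M1 times) + min(M2 times) = 12 + 4 = 16
LB2 = min(M1 times) + sum(M2 times) = 1 + 17 = 18
Lower bound = max(LB1, LB2) = max(16, 18) = 18

18


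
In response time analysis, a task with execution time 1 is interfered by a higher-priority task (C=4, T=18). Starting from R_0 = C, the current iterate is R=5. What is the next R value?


R_next = C + ceil(R_prev / T_hp) * C_hp
ceil(5 / 18) = ceil(0.2778) = 1
Interference = 1 * 4 = 4
R_next = 1 + 4 = 5
R_next = R_prev, so the iteration has converged (response time = 5).

5


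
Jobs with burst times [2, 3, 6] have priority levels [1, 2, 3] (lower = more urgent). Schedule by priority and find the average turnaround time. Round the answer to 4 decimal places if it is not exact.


Sort by priority (ascending = highest first):
Order: [(1, 2), (2, 3), (3, 6)]
Completion times:
  Priority 1, burst=2, C=2
  Priority 2, burst=3, C=5
  Priority 3, burst=6, C=11
Average turnaround = 18/3 = 6.0

6.0


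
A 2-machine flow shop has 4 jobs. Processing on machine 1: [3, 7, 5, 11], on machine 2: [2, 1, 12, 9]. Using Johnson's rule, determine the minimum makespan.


Apply Johnson's rule:
  Group 1 (a <= b): [(3, 5, 12)]
  Group 2 (a > b): [(4, 11, 9), (1, 3, 2), (2, 7, 1)]
Optimal job order: [3, 4, 1, 2]
Schedule:
  Job 3: M1 done at 5, M2 done at 17
  Job 4: M1 done at 16, M2 done at 26
  Job 1: M1 done at 19, M2 done at 28
  Job 2: M1 done at 26, M2 done at 29
Makespan = 29

29


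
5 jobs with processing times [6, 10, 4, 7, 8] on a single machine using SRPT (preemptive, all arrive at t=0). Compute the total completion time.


Since all jobs arrive at t=0, SRPT equals SPT ordering.
SPT order: [4, 6, 7, 8, 10]
Completion times:
  Job 1: p=4, C=4
  Job 2: p=6, C=10
  Job 3: p=7, C=17
  Job 4: p=8, C=25
  Job 5: p=10, C=35
Total completion time = 4 + 10 + 17 + 25 + 35 = 91

91


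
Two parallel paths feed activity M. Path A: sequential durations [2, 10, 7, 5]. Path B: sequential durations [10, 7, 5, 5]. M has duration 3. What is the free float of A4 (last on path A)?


ES(A4) = sum of predecessors on chain A = 19
EF(A4) = ES + duration = 19 + 5 = 24
Successor of A4 is M. ES(M) = max(sum(A), sum(B)) = max(24, 27) = 27
Free float = ES(successor) - EF(current) = 27 - 24 = 3

3


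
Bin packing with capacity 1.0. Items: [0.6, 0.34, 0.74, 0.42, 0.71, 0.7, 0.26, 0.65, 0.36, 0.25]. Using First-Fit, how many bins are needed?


Place items sequentially using First-Fit:
  Item 0.6 -> new Bin 1
  Item 0.34 -> Bin 1 (now 0.94)
  Item 0.74 -> new Bin 2
  Item 0.42 -> new Bin 3
  Item 0.71 -> new Bin 4
  Item 0.7 -> new Bin 5
  Item 0.26 -> Bin 2 (now 1.0)
  Item 0.65 -> new Bin 6
  Item 0.36 -> Bin 3 (now 0.78)
  Item 0.25 -> Bin 4 (now 0.96)
Total bins used = 6

6


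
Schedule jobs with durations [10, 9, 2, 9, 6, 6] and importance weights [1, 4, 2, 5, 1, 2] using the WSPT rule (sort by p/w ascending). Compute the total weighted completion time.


Compute p/w ratios and sort ascending (WSPT): [(2, 2), (9, 5), (9, 4), (6, 2), (6, 1), (10, 1)]
Compute weighted completion times:
  Job (p=2,w=2): C=2, w*C=2*2=4
  Job (p=9,w=5): C=11, w*C=5*11=55
  Job (p=9,w=4): C=20, w*C=4*20=80
  Job (p=6,w=2): C=26, w*C=2*26=52
  Job (p=6,w=1): C=32, w*C=1*32=32
  Job (p=10,w=1): C=42, w*C=1*42=42
Total weighted completion time = 265

265


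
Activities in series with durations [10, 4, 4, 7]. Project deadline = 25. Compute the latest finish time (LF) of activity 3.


LF(activity 3) = deadline - sum of successor durations
Successors: activities 4 through 4 with durations [7]
Sum of successor durations = 7
LF = 25 - 7 = 18

18


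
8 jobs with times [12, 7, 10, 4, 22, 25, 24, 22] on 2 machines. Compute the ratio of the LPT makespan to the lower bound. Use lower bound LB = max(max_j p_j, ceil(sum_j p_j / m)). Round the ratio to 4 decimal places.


LPT order: [25, 24, 22, 22, 12, 10, 7, 4]
Machine loads after assignment: [64, 62]
LPT makespan = 64
Lower bound = max(max_job, ceil(total/2)) = max(25, 63) = 63
Ratio = 64 / 63 = 1.0159

1.0159


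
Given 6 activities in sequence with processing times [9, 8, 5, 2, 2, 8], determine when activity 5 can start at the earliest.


Activity 5 starts after activities 1 through 4 complete.
Predecessor durations: [9, 8, 5, 2]
ES = 9 + 8 + 5 + 2 = 24

24


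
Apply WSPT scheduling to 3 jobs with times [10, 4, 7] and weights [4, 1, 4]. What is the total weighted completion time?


Compute p/w ratios and sort ascending (WSPT): [(7, 4), (10, 4), (4, 1)]
Compute weighted completion times:
  Job (p=7,w=4): C=7, w*C=4*7=28
  Job (p=10,w=4): C=17, w*C=4*17=68
  Job (p=4,w=1): C=21, w*C=1*21=21
Total weighted completion time = 117

117


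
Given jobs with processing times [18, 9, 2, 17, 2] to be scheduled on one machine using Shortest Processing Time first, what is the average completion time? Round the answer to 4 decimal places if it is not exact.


Sort jobs by processing time (SPT order): [2, 2, 9, 17, 18]
Compute completion times sequentially:
  Job 1: processing = 2, completes at 2
  Job 2: processing = 2, completes at 4
  Job 3: processing = 9, completes at 13
  Job 4: processing = 17, completes at 30
  Job 5: processing = 18, completes at 48
Sum of completion times = 97
Average completion time = 97/5 = 19.4

19.4


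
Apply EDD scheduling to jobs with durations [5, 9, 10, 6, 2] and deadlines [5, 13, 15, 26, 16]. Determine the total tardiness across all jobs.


Sort by due date (EDD order): [(5, 5), (9, 13), (10, 15), (2, 16), (6, 26)]
Compute completion times and tardiness:
  Job 1: p=5, d=5, C=5, tardiness=max(0,5-5)=0
  Job 2: p=9, d=13, C=14, tardiness=max(0,14-13)=1
  Job 3: p=10, d=15, C=24, tardiness=max(0,24-15)=9
  Job 4: p=2, d=16, C=26, tardiness=max(0,26-16)=10
  Job 5: p=6, d=26, C=32, tardiness=max(0,32-26)=6
Total tardiness = 26

26


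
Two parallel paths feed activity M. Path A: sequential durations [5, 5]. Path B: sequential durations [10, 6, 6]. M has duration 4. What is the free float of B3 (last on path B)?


ES(B3) = sum of predecessors on chain B = 16
EF(B3) = ES + duration = 16 + 6 = 22
Successor of B3 is M. ES(M) = max(sum(A), sum(B)) = max(10, 22) = 22
Free float = ES(successor) - EF(current) = 22 - 22 = 0

0


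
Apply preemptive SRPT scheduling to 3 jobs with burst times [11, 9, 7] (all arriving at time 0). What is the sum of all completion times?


Since all jobs arrive at t=0, SRPT equals SPT ordering.
SPT order: [7, 9, 11]
Completion times:
  Job 1: p=7, C=7
  Job 2: p=9, C=16
  Job 3: p=11, C=27
Total completion time = 7 + 16 + 27 = 50

50


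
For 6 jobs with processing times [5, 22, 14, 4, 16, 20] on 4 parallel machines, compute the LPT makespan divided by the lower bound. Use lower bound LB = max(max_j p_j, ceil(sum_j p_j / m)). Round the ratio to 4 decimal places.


LPT order: [22, 20, 16, 14, 5, 4]
Machine loads after assignment: [22, 20, 20, 19]
LPT makespan = 22
Lower bound = max(max_job, ceil(total/4)) = max(22, 21) = 22
Ratio = 22 / 22 = 1.0

1.0


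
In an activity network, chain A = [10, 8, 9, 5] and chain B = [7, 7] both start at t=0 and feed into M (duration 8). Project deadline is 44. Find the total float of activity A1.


Forward pass: ES(A1) = sum of predecessors on chain A = 0
EF = ES + duration = 0 + 10 = 10
Backward pass: LF(M) = deadline = 44; LS(M) = 44 - 8 = 36
LF(A1) = LS(M) - sum(successors on chain A) = 36 - 22 = 14
LS = LF - duration = 14 - 10 = 4
Total float = LS - ES = 4 - 0 = 4

4


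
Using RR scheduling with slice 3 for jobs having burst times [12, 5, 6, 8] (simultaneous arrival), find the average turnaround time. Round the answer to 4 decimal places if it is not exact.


Time quantum = 3
Execution trace:
  J1 runs 3 units, time = 3
  J2 runs 3 units, time = 6
  J3 runs 3 units, time = 9
  J4 runs 3 units, time = 12
  J1 runs 3 units, time = 15
  J2 runs 2 units, time = 17
  J3 runs 3 units, time = 20
  J4 runs 3 units, time = 23
  J1 runs 3 units, time = 26
  J4 runs 2 units, time = 28
  J1 runs 3 units, time = 31
Finish times: [31, 17, 20, 28]
Average turnaround = 96/4 = 24.0

24.0


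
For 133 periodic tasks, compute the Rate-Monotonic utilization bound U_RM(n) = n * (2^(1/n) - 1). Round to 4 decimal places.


Compute 2^(1/133) = 1.0052252371
Subtract 1: 1.0052252371 - 1 = 0.0052252371
Multiply by n: 133 * 0.0052252371 = 0.6949565343
Round to 4 dp: 0.6950

0.6950


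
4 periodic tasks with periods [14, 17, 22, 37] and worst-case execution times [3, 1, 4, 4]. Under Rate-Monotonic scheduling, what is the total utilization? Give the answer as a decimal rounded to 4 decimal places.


Compute individual utilizations (exact fractions):
  Task 1: C/T = 3/14 (approx. 0.2143)
  Task 2: C/T = 1/17 (approx. 0.0588)
  Task 3: C/T = 4/22 = 2/11 (approx. 0.1818)
  Task 4: C/T = 4/37 (approx. 0.1081)
Total utilization U = 3/14 + 1/17 + 2/11 + 4/37 = 54539/96866
Rounded to 4 decimal places: U = 0.5630
RM (Liu & Layland) bound for 4 tasks = 0.756828; compare with U = 54539/96866 (approx. 0.563036)
U <= bound, so schedulable by RM sufficient condition.

0.5630


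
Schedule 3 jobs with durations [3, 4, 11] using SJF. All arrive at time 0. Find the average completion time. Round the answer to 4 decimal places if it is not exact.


SJF order (ascending): [3, 4, 11]
Completion times:
  Job 1: burst=3, C=3
  Job 2: burst=4, C=7
  Job 3: burst=11, C=18
Average completion = 28/3 = 9.3333

9.3333


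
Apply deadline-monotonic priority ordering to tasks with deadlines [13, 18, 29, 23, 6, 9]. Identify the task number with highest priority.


Sort tasks by relative deadline (ascending):
  Task 5: deadline = 6
  Task 6: deadline = 9
  Task 1: deadline = 13
  Task 2: deadline = 18
  Task 4: deadline = 23
  Task 3: deadline = 29
Priority order (highest first): [5, 6, 1, 2, 4, 3]
Highest priority task = 5

5


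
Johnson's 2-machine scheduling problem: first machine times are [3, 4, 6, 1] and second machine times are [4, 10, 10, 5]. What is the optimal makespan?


Apply Johnson's rule:
  Group 1 (a <= b): [(4, 1, 5), (1, 3, 4), (2, 4, 10), (3, 6, 10)]
  Group 2 (a > b): []
Optimal job order: [4, 1, 2, 3]
Schedule:
  Job 4: M1 done at 1, M2 done at 6
  Job 1: M1 done at 4, M2 done at 10
  Job 2: M1 done at 8, M2 done at 20
  Job 3: M1 done at 14, M2 done at 30
Makespan = 30

30


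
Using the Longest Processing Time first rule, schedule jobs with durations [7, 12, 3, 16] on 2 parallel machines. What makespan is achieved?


Sort jobs in decreasing order (LPT): [16, 12, 7, 3]
Assign each job to the least loaded machine:
  Machine 1: jobs [16, 3], load = 19
  Machine 2: jobs [12, 7], load = 19
Makespan = max load = 19

19


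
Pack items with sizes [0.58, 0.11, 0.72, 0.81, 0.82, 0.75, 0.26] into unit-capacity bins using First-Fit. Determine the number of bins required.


Place items sequentially using First-Fit:
  Item 0.58 -> new Bin 1
  Item 0.11 -> Bin 1 (now 0.69)
  Item 0.72 -> new Bin 2
  Item 0.81 -> new Bin 3
  Item 0.82 -> new Bin 4
  Item 0.75 -> new Bin 5
  Item 0.26 -> Bin 1 (now 0.95)
Total bins used = 5

5


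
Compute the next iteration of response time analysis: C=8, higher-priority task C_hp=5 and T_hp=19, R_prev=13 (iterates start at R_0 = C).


R_next = C + ceil(R_prev / T_hp) * C_hp
ceil(13 / 19) = ceil(0.6842) = 1
Interference = 1 * 5 = 5
R_next = 8 + 5 = 13
R_next = R_prev, so the iteration has converged (response time = 13).

13


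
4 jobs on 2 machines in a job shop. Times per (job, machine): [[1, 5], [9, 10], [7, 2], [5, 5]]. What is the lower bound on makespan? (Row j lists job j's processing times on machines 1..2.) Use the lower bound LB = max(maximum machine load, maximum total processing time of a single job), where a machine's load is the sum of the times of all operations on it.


Machine loads:
  Machine 1: 1 + 9 + 7 + 5 = 22
  Machine 2: 5 + 10 + 2 + 5 = 22
Max machine load = 22
Job totals:
  Job 1: 6
  Job 2: 19
  Job 3: 9
  Job 4: 10
Max job total = 19
Lower bound = max(22, 19) = 22

22


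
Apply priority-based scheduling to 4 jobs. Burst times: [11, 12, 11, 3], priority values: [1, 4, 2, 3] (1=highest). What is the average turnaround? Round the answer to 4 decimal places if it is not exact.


Sort by priority (ascending = highest first):
Order: [(1, 11), (2, 11), (3, 3), (4, 12)]
Completion times:
  Priority 1, burst=11, C=11
  Priority 2, burst=11, C=22
  Priority 3, burst=3, C=25
  Priority 4, burst=12, C=37
Average turnaround = 95/4 = 23.75

23.75


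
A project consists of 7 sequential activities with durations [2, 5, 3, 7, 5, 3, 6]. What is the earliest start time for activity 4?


Activity 4 starts after activities 1 through 3 complete.
Predecessor durations: [2, 5, 3]
ES = 2 + 5 + 3 = 10

10


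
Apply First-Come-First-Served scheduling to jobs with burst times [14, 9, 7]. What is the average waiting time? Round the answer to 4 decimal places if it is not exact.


FCFS order (as given): [14, 9, 7]
Waiting times:
  Job 1: wait = 0
  Job 2: wait = 14
  Job 3: wait = 23
Sum of waiting times = 37
Average waiting time = 37/3 = 12.3333

12.3333


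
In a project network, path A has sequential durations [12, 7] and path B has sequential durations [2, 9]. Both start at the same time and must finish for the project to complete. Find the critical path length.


Path A total = 12 + 7 = 19
Path B total = 2 + 9 = 11
Critical path = longest path = max(19, 11) = 19

19


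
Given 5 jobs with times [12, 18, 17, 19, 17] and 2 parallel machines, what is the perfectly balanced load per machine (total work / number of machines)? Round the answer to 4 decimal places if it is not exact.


Total processing time = 12 + 18 + 17 + 19 + 17 = 83
Number of machines = 2
Ideal balanced load = 83 / 2 = 41.5

41.5


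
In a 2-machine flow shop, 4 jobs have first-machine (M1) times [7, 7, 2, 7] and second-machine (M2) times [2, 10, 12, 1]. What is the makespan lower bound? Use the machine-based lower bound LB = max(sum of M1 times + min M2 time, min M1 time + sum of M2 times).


LB1 = sum(M1 times) + min(M2 times) = 23 + 1 = 24
LB2 = min(M1 times) + sum(M2 times) = 2 + 25 = 27
Lower bound = max(LB1, LB2) = max(24, 27) = 27

27


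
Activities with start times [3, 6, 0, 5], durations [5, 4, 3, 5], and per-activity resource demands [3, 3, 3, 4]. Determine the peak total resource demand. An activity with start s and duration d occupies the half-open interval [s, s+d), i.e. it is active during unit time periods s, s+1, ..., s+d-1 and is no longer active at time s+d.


Each activity i is active on [start_i, start_i + duration_i).
Compute total resource usage per time slot:
  t=0: active resources = [3], total = 3
  t=1: active resources = [3], total = 3
  t=2: active resources = [3], total = 3
  t=3: active resources = [3], total = 3
  t=4: active resources = [3], total = 3
  t=5: active resources = [3, 4], total = 7
  t=6: active resources = [3, 3, 4], total = 10
  t=7: active resources = [3, 3, 4], total = 10
  t=8: active resources = [3, 4], total = 7
  t=9: active resources = [3, 4], total = 7
Peak resource demand = 10

10


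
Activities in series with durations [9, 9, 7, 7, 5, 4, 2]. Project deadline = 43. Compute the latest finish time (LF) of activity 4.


LF(activity 4) = deadline - sum of successor durations
Successors: activities 5 through 7 with durations [5, 4, 2]
Sum of successor durations = 11
LF = 43 - 11 = 32

32


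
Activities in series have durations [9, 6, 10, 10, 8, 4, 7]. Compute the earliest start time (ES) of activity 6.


Activity 6 starts after activities 1 through 5 complete.
Predecessor durations: [9, 6, 10, 10, 8]
ES = 9 + 6 + 10 + 10 + 8 = 43

43


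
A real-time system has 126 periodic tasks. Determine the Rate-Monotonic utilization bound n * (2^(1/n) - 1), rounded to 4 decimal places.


Compute 2^(1/126) = 1.0055163273
Subtract 1: 1.0055163273 - 1 = 0.0055163273
Multiply by n: 126 * 0.0055163273 = 0.6950572398
Round to 4 dp: 0.6951

0.6951


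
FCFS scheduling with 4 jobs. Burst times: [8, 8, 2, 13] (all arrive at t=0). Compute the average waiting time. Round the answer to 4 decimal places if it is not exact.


FCFS order (as given): [8, 8, 2, 13]
Waiting times:
  Job 1: wait = 0
  Job 2: wait = 8
  Job 3: wait = 16
  Job 4: wait = 18
Sum of waiting times = 42
Average waiting time = 42/4 = 10.5

10.5


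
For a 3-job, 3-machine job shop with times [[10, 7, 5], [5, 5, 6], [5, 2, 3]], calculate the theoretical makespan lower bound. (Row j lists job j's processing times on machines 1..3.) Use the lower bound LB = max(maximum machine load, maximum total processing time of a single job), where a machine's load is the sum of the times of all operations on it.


Machine loads:
  Machine 1: 10 + 5 + 5 = 20
  Machine 2: 7 + 5 + 2 = 14
  Machine 3: 5 + 6 + 3 = 14
Max machine load = 20
Job totals:
  Job 1: 22
  Job 2: 16
  Job 3: 10
Max job total = 22
Lower bound = max(20, 22) = 22

22


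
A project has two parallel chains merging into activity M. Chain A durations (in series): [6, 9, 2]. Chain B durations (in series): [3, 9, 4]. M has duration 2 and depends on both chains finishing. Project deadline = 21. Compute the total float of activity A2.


Forward pass: ES(A2) = sum of predecessors on chain A = 6
EF = ES + duration = 6 + 9 = 15
Backward pass: LF(M) = deadline = 21; LS(M) = 21 - 2 = 19
LF(A2) = LS(M) - sum(successors on chain A) = 19 - 2 = 17
LS = LF - duration = 17 - 9 = 8
Total float = LS - ES = 8 - 6 = 2

2


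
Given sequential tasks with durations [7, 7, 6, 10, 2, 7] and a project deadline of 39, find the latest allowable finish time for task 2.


LF(activity 2) = deadline - sum of successor durations
Successors: activities 3 through 6 with durations [6, 10, 2, 7]
Sum of successor durations = 25
LF = 39 - 25 = 14

14


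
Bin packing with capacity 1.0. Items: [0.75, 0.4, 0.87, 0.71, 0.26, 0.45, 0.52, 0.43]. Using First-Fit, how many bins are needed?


Place items sequentially using First-Fit:
  Item 0.75 -> new Bin 1
  Item 0.4 -> new Bin 2
  Item 0.87 -> new Bin 3
  Item 0.71 -> new Bin 4
  Item 0.26 -> Bin 2 (now 0.66)
  Item 0.45 -> new Bin 5
  Item 0.52 -> Bin 5 (now 0.97)
  Item 0.43 -> new Bin 6
Total bins used = 6

6


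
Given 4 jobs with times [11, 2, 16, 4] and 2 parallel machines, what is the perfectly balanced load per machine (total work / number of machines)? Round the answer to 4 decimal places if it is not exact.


Total processing time = 11 + 2 + 16 + 4 = 33
Number of machines = 2
Ideal balanced load = 33 / 2 = 16.5

16.5


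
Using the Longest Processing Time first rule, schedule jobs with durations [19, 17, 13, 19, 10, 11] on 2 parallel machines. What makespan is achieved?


Sort jobs in decreasing order (LPT): [19, 19, 17, 13, 11, 10]
Assign each job to the least loaded machine:
  Machine 1: jobs [19, 17, 10], load = 46
  Machine 2: jobs [19, 13, 11], load = 43
Makespan = max load = 46

46


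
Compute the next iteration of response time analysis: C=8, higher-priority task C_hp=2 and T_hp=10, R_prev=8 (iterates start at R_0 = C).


R_next = C + ceil(R_prev / T_hp) * C_hp
ceil(8 / 10) = ceil(0.8) = 1
Interference = 1 * 2 = 2
R_next = 8 + 2 = 10

10


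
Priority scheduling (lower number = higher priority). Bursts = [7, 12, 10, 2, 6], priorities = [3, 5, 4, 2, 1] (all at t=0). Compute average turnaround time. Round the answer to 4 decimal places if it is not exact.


Sort by priority (ascending = highest first):
Order: [(1, 6), (2, 2), (3, 7), (4, 10), (5, 12)]
Completion times:
  Priority 1, burst=6, C=6
  Priority 2, burst=2, C=8
  Priority 3, burst=7, C=15
  Priority 4, burst=10, C=25
  Priority 5, burst=12, C=37
Average turnaround = 91/5 = 18.2

18.2


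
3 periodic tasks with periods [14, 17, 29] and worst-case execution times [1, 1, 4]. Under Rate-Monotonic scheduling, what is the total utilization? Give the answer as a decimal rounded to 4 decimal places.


Compute individual utilizations (exact fractions):
  Task 1: C/T = 1/14 (approx. 0.0714)
  Task 2: C/T = 1/17 (approx. 0.0588)
  Task 3: C/T = 4/29 (approx. 0.1379)
Total utilization U = 1/14 + 1/17 + 4/29 = 1851/6902
Rounded to 4 decimal places: U = 0.2682
RM (Liu & Layland) bound for 3 tasks = 0.779763; compare with U = 1851/6902 (approx. 0.268183)
U <= bound, so schedulable by RM sufficient condition.

0.2682


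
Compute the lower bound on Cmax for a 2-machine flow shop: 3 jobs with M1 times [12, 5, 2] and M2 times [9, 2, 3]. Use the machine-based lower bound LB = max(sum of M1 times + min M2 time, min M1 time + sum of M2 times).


LB1 = sum(M1 times) + min(M2 times) = 19 + 2 = 21
LB2 = min(M1 times) + sum(M2 times) = 2 + 14 = 16
Lower bound = max(LB1, LB2) = max(21, 16) = 21

21


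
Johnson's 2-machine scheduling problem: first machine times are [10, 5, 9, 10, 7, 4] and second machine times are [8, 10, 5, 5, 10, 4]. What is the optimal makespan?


Apply Johnson's rule:
  Group 1 (a <= b): [(6, 4, 4), (2, 5, 10), (5, 7, 10)]
  Group 2 (a > b): [(1, 10, 8), (3, 9, 5), (4, 10, 5)]
Optimal job order: [6, 2, 5, 1, 3, 4]
Schedule:
  Job 6: M1 done at 4, M2 done at 8
  Job 2: M1 done at 9, M2 done at 19
  Job 5: M1 done at 16, M2 done at 29
  Job 1: M1 done at 26, M2 done at 37
  Job 3: M1 done at 35, M2 done at 42
  Job 4: M1 done at 45, M2 done at 50
Makespan = 50

50


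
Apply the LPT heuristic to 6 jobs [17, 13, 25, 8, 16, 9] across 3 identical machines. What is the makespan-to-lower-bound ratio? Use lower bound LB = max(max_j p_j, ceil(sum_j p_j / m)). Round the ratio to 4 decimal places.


LPT order: [25, 17, 16, 13, 9, 8]
Machine loads after assignment: [33, 26, 29]
LPT makespan = 33
Lower bound = max(max_job, ceil(total/3)) = max(25, 30) = 30
Ratio = 33 / 30 = 1.1

1.1


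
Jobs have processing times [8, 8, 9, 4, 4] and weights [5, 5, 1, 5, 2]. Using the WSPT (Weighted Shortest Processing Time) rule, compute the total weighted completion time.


Compute p/w ratios and sort ascending (WSPT): [(4, 5), (8, 5), (8, 5), (4, 2), (9, 1)]
Compute weighted completion times:
  Job (p=4,w=5): C=4, w*C=5*4=20
  Job (p=8,w=5): C=12, w*C=5*12=60
  Job (p=8,w=5): C=20, w*C=5*20=100
  Job (p=4,w=2): C=24, w*C=2*24=48
  Job (p=9,w=1): C=33, w*C=1*33=33
Total weighted completion time = 261

261


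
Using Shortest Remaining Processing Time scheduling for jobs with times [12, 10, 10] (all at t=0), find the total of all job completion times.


Since all jobs arrive at t=0, SRPT equals SPT ordering.
SPT order: [10, 10, 12]
Completion times:
  Job 1: p=10, C=10
  Job 2: p=10, C=20
  Job 3: p=12, C=32
Total completion time = 10 + 20 + 32 = 62

62


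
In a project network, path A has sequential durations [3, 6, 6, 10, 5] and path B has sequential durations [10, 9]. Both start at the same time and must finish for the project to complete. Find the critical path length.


Path A total = 3 + 6 + 6 + 10 + 5 = 30
Path B total = 10 + 9 = 19
Critical path = longest path = max(30, 19) = 30

30


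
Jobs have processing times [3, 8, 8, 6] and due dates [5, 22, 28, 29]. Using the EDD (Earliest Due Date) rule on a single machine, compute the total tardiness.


Sort by due date (EDD order): [(3, 5), (8, 22), (8, 28), (6, 29)]
Compute completion times and tardiness:
  Job 1: p=3, d=5, C=3, tardiness=max(0,3-5)=0
  Job 2: p=8, d=22, C=11, tardiness=max(0,11-22)=0
  Job 3: p=8, d=28, C=19, tardiness=max(0,19-28)=0
  Job 4: p=6, d=29, C=25, tardiness=max(0,25-29)=0
Total tardiness = 0

0
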